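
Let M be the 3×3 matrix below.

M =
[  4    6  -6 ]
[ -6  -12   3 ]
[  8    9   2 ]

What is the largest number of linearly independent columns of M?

3

Row reduce to echelon form.
R2 ← R2 + (3/2)·R1: [0, -3, -6]
R3 ← R3 − (2)·R1: [0, -3, 14]
R3 ← R3 − R2: [0, 0, 20]
Echelon form has 3 nonzero rows, so rank(M) = 3.
The rank gives the maximum number of linearly independent columns: 3.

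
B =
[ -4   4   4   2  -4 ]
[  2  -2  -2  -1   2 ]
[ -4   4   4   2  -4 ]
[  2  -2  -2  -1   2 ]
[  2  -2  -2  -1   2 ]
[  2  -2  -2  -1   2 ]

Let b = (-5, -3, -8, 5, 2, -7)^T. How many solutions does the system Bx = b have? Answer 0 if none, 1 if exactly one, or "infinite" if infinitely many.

0

Row reduce the augmented matrix [B | b].
R2 ← R2 + (1/2)·R1: [0, 0, 0, 0, 0, -11/2]
R3 ← R3 − R1: [0, 0, 0, 0, 0, -3]
R4 ← R4 + (1/2)·R1: [0, 0, 0, 0, 0, 5/2]
R5 ← R5 + (1/2)·R1: [0, 0, 0, 0, 0, -1/2]
R6 ← R6 + (1/2)·R1: [0, 0, 0, 0, 0, -19/2]
R3 ← R3 − (6/11)·R2: [0, 0, 0, 0, 0, 0]
R4 ← R4 + (5/11)·R2: [0, 0, 0, 0, 0, 0]
R5 ← R5 − (1/11)·R2: [0, 0, 0, 0, 0, 0]
R6 ← R6 − (19/11)·R2: [0, 0, 0, 0, 0, 0]
The echelon form has 2 nonzero rows; the last pivot sits in the augmented column, so rank(B) = 1 but rank([B|b]) = 2.
Since the ranks differ, the system is inconsistent.
It has no solutions.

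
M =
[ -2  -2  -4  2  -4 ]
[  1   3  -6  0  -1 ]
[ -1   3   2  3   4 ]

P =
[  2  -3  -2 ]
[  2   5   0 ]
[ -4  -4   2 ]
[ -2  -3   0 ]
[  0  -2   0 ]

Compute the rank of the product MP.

3

First compute MP:
[[  4,  14,  -4],
 [ 32,  38, -14],
 [-10,  -7,   6]]
Now row reduce the product.
R2 ← R2 − (8)·R1: [0, -74, 18]
R3 ← R3 + (5/2)·R1: [0, 28, -4]
R3 ← R3 + (14/37)·R2: [0, 0, 104/37]
3 nonzero rows, so rank(MP) = 3.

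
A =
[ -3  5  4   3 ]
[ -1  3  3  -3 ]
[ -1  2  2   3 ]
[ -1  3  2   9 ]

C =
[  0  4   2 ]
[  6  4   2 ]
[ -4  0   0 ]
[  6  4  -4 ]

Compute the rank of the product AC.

First compute AC:
[[ 32,  20,  -8],
 [-12,  -4,  16],
 [ 22,  16, -10],
 [ 64,  44, -32]]
Now row reduce the product.
R2 ← R2 + (3/8)·R1: [0, 7/2, 13]
R3 ← R3 − (11/16)·R1: [0, 9/4, -9/2]
R4 ← R4 − (2)·R1: [0, 4, -16]
R3 ← R3 − (9/14)·R2: [0, 0, -90/7]
R4 ← R4 − (8/7)·R2: [0, 0, -216/7]
R4 ← R4 − (12/5)·R3: [0, 0, 0]
3 nonzero rows, so rank(AC) = 3.

3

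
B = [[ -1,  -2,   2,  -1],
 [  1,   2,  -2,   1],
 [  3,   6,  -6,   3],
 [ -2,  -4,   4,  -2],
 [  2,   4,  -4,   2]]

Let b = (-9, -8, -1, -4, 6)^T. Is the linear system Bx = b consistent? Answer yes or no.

no

Row reduce the augmented matrix [B | b].
R2 ← R2 + R1: [0, 0, 0, 0, -17]
R3 ← R3 + (3)·R1: [0, 0, 0, 0, -28]
R4 ← R4 − (2)·R1: [0, 0, 0, 0, 14]
R5 ← R5 + (2)·R1: [0, 0, 0, 0, -12]
R3 ← R3 − (28/17)·R2: [0, 0, 0, 0, 0]
R4 ← R4 + (14/17)·R2: [0, 0, 0, 0, 0]
R5 ← R5 − (12/17)·R2: [0, 0, 0, 0, 0]
The echelon form has 2 nonzero rows; the last pivot sits in the augmented column, so rank(B) = 1 but rank([B|b]) = 2.
Since the ranks differ, the system is inconsistent.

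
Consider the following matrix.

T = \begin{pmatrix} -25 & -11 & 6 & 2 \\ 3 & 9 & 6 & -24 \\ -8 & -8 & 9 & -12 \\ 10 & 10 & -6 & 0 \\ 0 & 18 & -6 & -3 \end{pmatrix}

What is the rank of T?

Row reduce to echelon form.
R2 ← R2 + (3/25)·R1: [0, 192/25, 168/25, -594/25]
R3 ← R3 − (8/25)·R1: [0, -112/25, 177/25, -316/25]
R4 ← R4 + (2/5)·R1: [0, 28/5, -18/5, 4/5]
R3 ← R3 + (7/12)·R2: [0, 0, 11, -53/2]
R4 ← R4 − (35/48)·R2: [0, 0, -17/2, 145/8]
R5 ← R5 − (75/32)·R2: [0, 0, -87/4, 843/16]
R4 ← R4 + (17/22)·R3: [0, 0, 0, -207/88]
R5 ← R5 + (87/44)·R3: [0, 0, 0, 51/176]
R5 ← R5 + (17/138)·R4: [0, 0, 0, 0]
Echelon form has 4 nonzero rows, so rank(T) = 4.

4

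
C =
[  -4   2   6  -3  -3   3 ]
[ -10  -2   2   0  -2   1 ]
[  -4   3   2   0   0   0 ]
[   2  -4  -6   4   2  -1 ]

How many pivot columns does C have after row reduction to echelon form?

4

Row reduce to echelon form.
R2 ← R2 − (5/2)·R1: [0, -7, -13, 15/2, 11/2, -13/2]
R3 ← R3 − R1: [0, 1, -4, 3, 3, -3]
R4 ← R4 + (1/2)·R1: [0, -3, -3, 5/2, 1/2, 1/2]
R3 ← R3 + (1/7)·R2: [0, 0, -41/7, 57/14, 53/14, -55/14]
R4 ← R4 − (3/7)·R2: [0, 0, 18/7, -5/7, -13/7, 23/7]
R4 ← R4 + (18/41)·R3: [0, 0, 0, 44/41, -8/41, 64/41]
Echelon form has 4 nonzero rows, so rank(C) = 4.
Each nonzero row contributes one pivot column: 4 pivot columns.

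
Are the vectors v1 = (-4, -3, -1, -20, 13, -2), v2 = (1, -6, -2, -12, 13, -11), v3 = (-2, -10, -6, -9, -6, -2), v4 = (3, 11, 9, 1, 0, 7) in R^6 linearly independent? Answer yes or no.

Form the matrix with these vectors as rows and row reduce.
R2 ← R2 + (1/4)·R1: [0, -27/4, -9/4, -17, 65/4, -23/2]
R3 ← R3 − (1/2)·R1: [0, -17/2, -11/2, 1, -25/2, -1]
R4 ← R4 + (3/4)·R1: [0, 35/4, 33/4, -14, 39/4, 11/2]
R3 ← R3 − (34/27)·R2: [0, 0, -8/3, 605/27, -890/27, 364/27]
R4 ← R4 + (35/27)·R2: [0, 0, 16/3, -973/27, 832/27, -254/27]
R4 ← R4 + (2)·R3: [0, 0, 0, 79/9, -316/9, 158/9]
4 nonzero rows, so the 4 vectors span a space of dimension 4.
Since 4 = 4, the vectors are linearly independent.

yes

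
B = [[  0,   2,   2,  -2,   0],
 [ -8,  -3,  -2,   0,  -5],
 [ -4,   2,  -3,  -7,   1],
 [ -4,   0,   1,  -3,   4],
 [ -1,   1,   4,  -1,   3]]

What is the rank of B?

Row reduce to echelon form.
Swap R1 ↔ R2
R3 ← R3 − (1/2)·R1: [0, 7/2, -2, -7, 7/2]
R4 ← R4 − (1/2)·R1: [0, 3/2, 2, -3, 13/2]
R5 ← R5 − (1/8)·R1: [0, 11/8, 17/4, -1, 29/8]
R3 ← R3 − (7/4)·R2: [0, 0, -11/2, -7/2, 7/2]
R4 ← R4 − (3/4)·R2: [0, 0, 1/2, -3/2, 13/2]
R5 ← R5 − (11/16)·R2: [0, 0, 23/8, 3/8, 29/8]
R4 ← R4 + (1/11)·R3: [0, 0, 0, -20/11, 75/11]
R5 ← R5 + (23/44)·R3: [0, 0, 0, -16/11, 60/11]
R5 ← R5 − (4/5)·R4: [0, 0, 0, 0, 0]
Echelon form has 4 nonzero rows, so rank(B) = 4.

4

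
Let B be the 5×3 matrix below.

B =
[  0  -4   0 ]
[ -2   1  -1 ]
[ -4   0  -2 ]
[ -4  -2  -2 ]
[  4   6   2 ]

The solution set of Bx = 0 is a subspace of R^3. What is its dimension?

1

Row reduce to echelon form.
Swap R1 ↔ R2
R3 ← R3 − (2)·R1: [0, -2, 0]
R4 ← R4 − (2)·R1: [0, -4, 0]
R5 ← R5 + (2)·R1: [0, 8, 0]
R3 ← R3 − (1/2)·R2: [0, 0, 0]
R4 ← R4 − R2: [0, 0, 0]
R5 ← R5 + (2)·R2: [0, 0, 0]
2 nonzero rows, so rank(B) = 2.
B has 3 columns; by rank–nullity, nullity = 3 − 2 = 1.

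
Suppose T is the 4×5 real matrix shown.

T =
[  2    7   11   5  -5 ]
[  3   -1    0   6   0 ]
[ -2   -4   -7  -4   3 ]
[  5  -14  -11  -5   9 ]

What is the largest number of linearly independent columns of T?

Row reduce to echelon form.
R2 ← R2 − (3/2)·R1: [0, -23/2, -33/2, -3/2, 15/2]
R3 ← R3 + R1: [0, 3, 4, 1, -2]
R4 ← R4 − (5/2)·R1: [0, -63/2, -77/2, -35/2, 43/2]
R3 ← R3 + (6/23)·R2: [0, 0, -7/23, 14/23, -1/23]
R4 ← R4 − (63/23)·R2: [0, 0, 154/23, -308/23, 22/23]
R4 ← R4 + (22)·R3: [0, 0, 0, 0, 0]
Echelon form has 3 nonzero rows, so rank(T) = 3.
The rank gives the maximum number of linearly independent columns: 3.

3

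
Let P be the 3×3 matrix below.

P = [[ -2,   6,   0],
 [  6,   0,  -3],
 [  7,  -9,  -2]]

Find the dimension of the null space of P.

Row reduce to echelon form.
R2 ← R2 + (3)·R1: [0, 18, -3]
R3 ← R3 + (7/2)·R1: [0, 12, -2]
R3 ← R3 − (2/3)·R2: [0, 0, 0]
2 nonzero rows, so rank(P) = 2.
P has 3 columns; by rank–nullity, nullity = 3 − 2 = 1.

1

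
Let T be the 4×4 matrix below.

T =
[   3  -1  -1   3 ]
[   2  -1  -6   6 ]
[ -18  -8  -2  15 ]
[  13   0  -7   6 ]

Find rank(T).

3

Row reduce to echelon form.
R2 ← R2 − (2/3)·R1: [0, -1/3, -16/3, 4]
R3 ← R3 + (6)·R1: [0, -14, -8, 33]
R4 ← R4 − (13/3)·R1: [0, 13/3, -8/3, -7]
R3 ← R3 − (42)·R2: [0, 0, 216, -135]
R4 ← R4 + (13)·R2: [0, 0, -72, 45]
R4 ← R4 + (1/3)·R3: [0, 0, 0, 0]
Echelon form has 3 nonzero rows, so rank(T) = 3.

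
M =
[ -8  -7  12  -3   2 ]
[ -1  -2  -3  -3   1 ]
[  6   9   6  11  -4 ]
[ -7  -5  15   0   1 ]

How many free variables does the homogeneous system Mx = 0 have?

Row reduce to echelon form.
R2 ← R2 − (1/8)·R1: [0, -9/8, -9/2, -21/8, 3/4]
R3 ← R3 + (3/4)·R1: [0, 15/4, 15, 35/4, -5/2]
R4 ← R4 − (7/8)·R1: [0, 9/8, 9/2, 21/8, -3/4]
R3 ← R3 + (10/3)·R2: [0, 0, 0, 0, 0]
R4 ← R4 + R2: [0, 0, 0, 0, 0]
2 nonzero rows, so rank(M) = 2.
M has 5 columns; by rank–nullity, nullity = 5 − 2 = 3.

3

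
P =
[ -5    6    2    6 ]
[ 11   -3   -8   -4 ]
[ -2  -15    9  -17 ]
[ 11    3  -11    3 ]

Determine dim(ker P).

Row reduce to echelon form.
R2 ← R2 + (11/5)·R1: [0, 51/5, -18/5, 46/5]
R3 ← R3 − (2/5)·R1: [0, -87/5, 41/5, -97/5]
R4 ← R4 + (11/5)·R1: [0, 81/5, -33/5, 81/5]
R3 ← R3 + (29/17)·R2: [0, 0, 35/17, -63/17]
R4 ← R4 − (27/17)·R2: [0, 0, -15/17, 27/17]
R4 ← R4 + (3/7)·R3: [0, 0, 0, 0]
3 nonzero rows, so rank(P) = 3.
P has 4 columns; by rank–nullity, nullity = 4 − 3 = 1.

1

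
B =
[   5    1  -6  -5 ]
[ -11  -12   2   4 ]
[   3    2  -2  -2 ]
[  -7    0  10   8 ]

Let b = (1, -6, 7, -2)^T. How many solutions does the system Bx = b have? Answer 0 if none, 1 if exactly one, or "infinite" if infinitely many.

Row reduce the augmented matrix [B | b].
R2 ← R2 + (11/5)·R1: [0, -49/5, -56/5, -7, -19/5]
R3 ← R3 − (3/5)·R1: [0, 7/5, 8/5, 1, 32/5]
R4 ← R4 + (7/5)·R1: [0, 7/5, 8/5, 1, -3/5]
R3 ← R3 + (1/7)·R2: [0, 0, 0, 0, 41/7]
R4 ← R4 + (1/7)·R2: [0, 0, 0, 0, -8/7]
R4 ← R4 + (8/41)·R3: [0, 0, 0, 0, 0]
The echelon form has 3 nonzero rows; the last pivot sits in the augmented column, so rank(B) = 2 but rank([B|b]) = 3.
Since the ranks differ, the system is inconsistent.
It has no solutions.

0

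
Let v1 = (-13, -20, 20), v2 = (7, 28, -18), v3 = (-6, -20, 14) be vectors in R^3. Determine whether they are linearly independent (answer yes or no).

yes

Form the matrix with these vectors as rows and row reduce.
R2 ← R2 + (7/13)·R1: [0, 224/13, -94/13]
R3 ← R3 − (6/13)·R1: [0, -140/13, 62/13]
R3 ← R3 + (5/8)·R2: [0, 0, 1/4]
3 nonzero rows, so the 3 vectors span a space of dimension 3.
Since 3 = 3, the vectors are linearly independent.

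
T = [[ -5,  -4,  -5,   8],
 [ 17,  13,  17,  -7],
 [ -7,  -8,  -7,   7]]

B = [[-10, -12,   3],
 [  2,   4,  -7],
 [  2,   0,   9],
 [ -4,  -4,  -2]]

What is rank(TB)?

First compute TB:
[[  0,  12, -48],
 [-82, -124, 127],
 [ 12,  24, -42]]
Now row reduce the product.
Swap R1 ↔ R2
R3 ← R3 + (6/41)·R1: [0, 240/41, -960/41]
R3 ← R3 − (20/41)·R2: [0, 0, 0]
2 nonzero rows, so rank(TB) = 2.

2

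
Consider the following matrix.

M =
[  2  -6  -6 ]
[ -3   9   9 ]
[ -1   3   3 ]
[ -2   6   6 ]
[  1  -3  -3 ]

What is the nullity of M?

2

Row reduce to echelon form.
R2 ← R2 + (3/2)·R1: [0, 0, 0]
R3 ← R3 + (1/2)·R1: [0, 0, 0]
R4 ← R4 + R1: [0, 0, 0]
R5 ← R5 − (1/2)·R1: [0, 0, 0]
1 nonzero row, so rank(M) = 1.
M has 3 columns; by rank–nullity, nullity = 3 − 1 = 2.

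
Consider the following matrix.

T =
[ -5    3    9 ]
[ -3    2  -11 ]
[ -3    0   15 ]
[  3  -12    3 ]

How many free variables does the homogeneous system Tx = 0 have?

Row reduce to echelon form.
R2 ← R2 − (3/5)·R1: [0, 1/5, -82/5]
R3 ← R3 − (3/5)·R1: [0, -9/5, 48/5]
R4 ← R4 + (3/5)·R1: [0, -51/5, 42/5]
R3 ← R3 + (9)·R2: [0, 0, -138]
R4 ← R4 + (51)·R2: [0, 0, -828]
R4 ← R4 − (6)·R3: [0, 0, 0]
3 nonzero rows, so rank(T) = 3.
T has 3 columns; by rank–nullity, nullity = 3 − 3 = 0.

0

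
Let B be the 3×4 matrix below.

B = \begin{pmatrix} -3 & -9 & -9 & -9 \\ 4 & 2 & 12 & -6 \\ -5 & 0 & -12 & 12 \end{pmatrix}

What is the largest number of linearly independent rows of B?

Row reduce to echelon form.
R2 ← R2 + (4/3)·R1: [0, -10, 0, -18]
R3 ← R3 − (5/3)·R1: [0, 15, 3, 27]
R3 ← R3 + (3/2)·R2: [0, 0, 3, 0]
Echelon form has 3 nonzero rows, so rank(B) = 3.
The rank gives the maximum number of linearly independent rows: 3.

3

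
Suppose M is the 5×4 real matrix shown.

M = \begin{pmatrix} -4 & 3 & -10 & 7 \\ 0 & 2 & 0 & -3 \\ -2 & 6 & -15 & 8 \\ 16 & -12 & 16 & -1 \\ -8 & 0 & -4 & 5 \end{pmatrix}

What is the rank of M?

Row reduce to echelon form.
R3 ← R3 − (1/2)·R1: [0, 9/2, -10, 9/2]
R4 ← R4 + (4)·R1: [0, 0, -24, 27]
R5 ← R5 − (2)·R1: [0, -6, 16, -9]
R3 ← R3 − (9/4)·R2: [0, 0, -10, 45/4]
R5 ← R5 + (3)·R2: [0, 0, 16, -18]
R4 ← R4 − (12/5)·R3: [0, 0, 0, 0]
R5 ← R5 + (8/5)·R3: [0, 0, 0, 0]
Echelon form has 3 nonzero rows, so rank(M) = 3.

3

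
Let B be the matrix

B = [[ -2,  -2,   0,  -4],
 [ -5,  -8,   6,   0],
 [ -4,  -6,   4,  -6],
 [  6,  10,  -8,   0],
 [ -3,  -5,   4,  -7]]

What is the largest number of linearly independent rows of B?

Row reduce to echelon form.
R2 ← R2 − (5/2)·R1: [0, -3, 6, 10]
R3 ← R3 − (2)·R1: [0, -2, 4, 2]
R4 ← R4 + (3)·R1: [0, 4, -8, -12]
R5 ← R5 − (3/2)·R1: [0, -2, 4, -1]
R3 ← R3 − (2/3)·R2: [0, 0, 0, -14/3]
R4 ← R4 + (4/3)·R2: [0, 0, 0, 4/3]
R5 ← R5 − (2/3)·R2: [0, 0, 0, -23/3]
R4 ← R4 + (2/7)·R3: [0, 0, 0, 0]
R5 ← R5 − (23/14)·R3: [0, 0, 0, 0]
Echelon form has 3 nonzero rows, so rank(B) = 3.
The rank gives the maximum number of linearly independent rows: 3.

3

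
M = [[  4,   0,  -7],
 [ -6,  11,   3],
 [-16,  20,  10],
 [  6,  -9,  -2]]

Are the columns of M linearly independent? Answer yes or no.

Row reduce M to echelon form.
R2 ← R2 + (3/2)·R1: [0, 11, -15/2]
R3 ← R3 + (4)·R1: [0, 20, -18]
R4 ← R4 − (3/2)·R1: [0, -9, 17/2]
R3 ← R3 − (20/11)·R2: [0, 0, -48/11]
R4 ← R4 + (9/11)·R2: [0, 0, 26/11]
R4 ← R4 + (13/24)·R3: [0, 0, 0]
3 pivots among 3 columns.
Every column is a pivot column, so the columns are linearly independent.

yes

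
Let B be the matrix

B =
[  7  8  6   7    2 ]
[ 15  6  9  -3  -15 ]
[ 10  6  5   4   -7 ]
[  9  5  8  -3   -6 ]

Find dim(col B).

3

Row reduce to echelon form.
R2 ← R2 − (15/7)·R1: [0, -78/7, -27/7, -18, -135/7]
R3 ← R3 − (10/7)·R1: [0, -38/7, -25/7, -6, -69/7]
R4 ← R4 − (9/7)·R1: [0, -37/7, 2/7, -12, -60/7]
R3 ← R3 − (19/39)·R2: [0, 0, -22/13, 36/13, -6/13]
R4 ← R4 − (37/78)·R2: [0, 0, 55/26, -45/13, 15/26]
R4 ← R4 + (5/4)·R3: [0, 0, 0, 0, 0]
Echelon form has 3 nonzero rows, so rank(B) = 3.
The column space has dimension equal to the rank: 3.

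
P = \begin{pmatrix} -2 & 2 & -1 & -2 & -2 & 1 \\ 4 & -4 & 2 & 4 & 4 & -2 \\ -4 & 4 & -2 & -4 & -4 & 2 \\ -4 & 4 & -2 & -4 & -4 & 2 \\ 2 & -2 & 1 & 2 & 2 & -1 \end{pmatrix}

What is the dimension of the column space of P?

Row reduce to echelon form.
R2 ← R2 + (2)·R1: [0, 0, 0, 0, 0, 0]
R3 ← R3 − (2)·R1: [0, 0, 0, 0, 0, 0]
R4 ← R4 − (2)·R1: [0, 0, 0, 0, 0, 0]
R5 ← R5 + R1: [0, 0, 0, 0, 0, 0]
Echelon form has 1 nonzero row, so rank(P) = 1.
The column space has dimension equal to the rank: 1.

1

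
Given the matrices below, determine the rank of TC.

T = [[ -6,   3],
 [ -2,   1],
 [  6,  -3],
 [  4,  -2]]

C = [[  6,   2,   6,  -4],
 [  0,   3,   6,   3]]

First compute TC:
[[-36,  -3, -18,  33],
 [-12,  -1,  -6,  11],
 [ 36,   3,  18, -33],
 [ 24,   2,  12, -22]]
Now row reduce the product.
R2 ← R2 − (1/3)·R1: [0, 0, 0, 0]
R3 ← R3 + R1: [0, 0, 0, 0]
R4 ← R4 + (2/3)·R1: [0, 0, 0, 0]
1 nonzero row, so rank(TC) = 1.

1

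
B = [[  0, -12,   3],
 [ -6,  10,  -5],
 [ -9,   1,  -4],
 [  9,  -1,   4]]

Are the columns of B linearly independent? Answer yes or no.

Row reduce B to echelon form.
Swap R1 ↔ R2
R3 ← R3 − (3/2)·R1: [0, -14, 7/2]
R4 ← R4 + (3/2)·R1: [0, 14, -7/2]
R3 ← R3 − (7/6)·R2: [0, 0, 0]
R4 ← R4 + (7/6)·R2: [0, 0, 0]
2 pivots among 3 columns.
Only 2 < 3 pivot columns, so the columns are linearly dependent.

no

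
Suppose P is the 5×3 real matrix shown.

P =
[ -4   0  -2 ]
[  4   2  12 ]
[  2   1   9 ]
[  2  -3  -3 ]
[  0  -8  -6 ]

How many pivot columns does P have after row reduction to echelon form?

Row reduce to echelon form.
R2 ← R2 + R1: [0, 2, 10]
R3 ← R3 + (1/2)·R1: [0, 1, 8]
R4 ← R4 + (1/2)·R1: [0, -3, -4]
R3 ← R3 − (1/2)·R2: [0, 0, 3]
R4 ← R4 + (3/2)·R2: [0, 0, 11]
R5 ← R5 + (4)·R2: [0, 0, 34]
R4 ← R4 − (11/3)·R3: [0, 0, 0]
R5 ← R5 − (34/3)·R3: [0, 0, 0]
Echelon form has 3 nonzero rows, so rank(P) = 3.
Each nonzero row contributes one pivot column: 3 pivot columns.

3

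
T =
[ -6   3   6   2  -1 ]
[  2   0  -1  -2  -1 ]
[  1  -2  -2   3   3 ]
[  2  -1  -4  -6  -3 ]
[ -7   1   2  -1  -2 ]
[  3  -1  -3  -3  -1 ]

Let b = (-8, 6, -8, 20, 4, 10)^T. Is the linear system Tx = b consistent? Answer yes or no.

yes

Row reduce the augmented matrix [T | b].
R2 ← R2 + (1/3)·R1: [0, 1, 1, -4/3, -4/3, 10/3]
R3 ← R3 + (1/6)·R1: [0, -3/2, -1, 10/3, 17/6, -28/3]
R4 ← R4 + (1/3)·R1: [0, 0, -2, -16/3, -10/3, 52/3]
R5 ← R5 − (7/6)·R1: [0, -5/2, -5, -10/3, -5/6, 40/3]
R6 ← R6 + (1/2)·R1: [0, 1/2, 0, -2, -3/2, 6]
R3 ← R3 + (3/2)·R2: [0, 0, 1/2, 4/3, 5/6, -13/3]
R5 ← R5 + (5/2)·R2: [0, 0, -5/2, -20/3, -25/6, 65/3]
R6 ← R6 − (1/2)·R2: [0, 0, -1/2, -4/3, -5/6, 13/3]
R4 ← R4 + (4)·R3: [0, 0, 0, 0, 0, 0]
R5 ← R5 + (5)·R3: [0, 0, 0, 0, 0, 0]
R6 ← R6 + R3: [0, 0, 0, 0, 0, 0]
The echelon form has 3 nonzero rows, and every pivot lies in the first 5 columns, so rank(T) = rank([T|b]) = 3.
The system is consistent.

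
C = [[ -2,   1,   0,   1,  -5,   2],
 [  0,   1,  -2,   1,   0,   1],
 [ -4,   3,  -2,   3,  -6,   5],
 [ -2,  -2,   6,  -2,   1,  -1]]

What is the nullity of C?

3

Row reduce to echelon form.
R3 ← R3 − (2)·R1: [0, 1, -2, 1, 4, 1]
R4 ← R4 − R1: [0, -3, 6, -3, 6, -3]
R3 ← R3 − R2: [0, 0, 0, 0, 4, 0]
R4 ← R4 + (3)·R2: [0, 0, 0, 0, 6, 0]
R4 ← R4 − (3/2)·R3: [0, 0, 0, 0, 0, 0]
3 nonzero rows, so rank(C) = 3.
C has 6 columns; by rank–nullity, nullity = 6 − 3 = 3.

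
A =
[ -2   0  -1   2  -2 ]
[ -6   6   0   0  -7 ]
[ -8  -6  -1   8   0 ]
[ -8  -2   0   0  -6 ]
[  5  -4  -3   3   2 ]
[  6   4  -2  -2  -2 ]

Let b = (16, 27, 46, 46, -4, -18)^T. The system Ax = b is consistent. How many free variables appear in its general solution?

1

Row reduce the augmented matrix [A | b].
R2 ← R2 − (3)·R1: [0, 6, 3, -6, -1, -21]
R3 ← R3 − (4)·R1: [0, -6, 3, 0, 8, -18]
R4 ← R4 − (4)·R1: [0, -2, 4, -8, 2, -18]
R5 ← R5 + (5/2)·R1: [0, -4, -11/2, 8, -3, 36]
R6 ← R6 + (3)·R1: [0, 4, -5, 4, -8, 30]
R3 ← R3 + R2: [0, 0, 6, -6, 7, -39]
R4 ← R4 + (1/3)·R2: [0, 0, 5, -10, 5/3, -25]
R5 ← R5 + (2/3)·R2: [0, 0, -7/2, 4, -11/3, 22]
R6 ← R6 − (2/3)·R2: [0, 0, -7, 8, -22/3, 44]
R4 ← R4 − (5/6)·R3: [0, 0, 0, -5, -25/6, 15/2]
R5 ← R5 + (7/12)·R3: [0, 0, 0, 1/2, 5/12, -3/4]
R6 ← R6 + (7/6)·R3: [0, 0, 0, 1, 5/6, -3/2]
R5 ← R5 + (1/10)·R4: [0, 0, 0, 0, 0, 0]
R6 ← R6 + (1/5)·R4: [0, 0, 0, 0, 0, 0]
The echelon form has 4 nonzero rows, and every pivot lies in the first 5 columns, so rank(A) = rank([A|b]) = 4.
The system is consistent.
Free variables = (unknowns) − (rank) = 5 − 4 = 1.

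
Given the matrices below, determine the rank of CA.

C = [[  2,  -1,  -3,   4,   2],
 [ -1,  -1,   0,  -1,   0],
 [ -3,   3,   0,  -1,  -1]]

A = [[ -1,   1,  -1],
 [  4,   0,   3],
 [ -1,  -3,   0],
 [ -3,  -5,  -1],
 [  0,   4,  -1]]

2

First compute CA:
[[-15,  -1, -11],
 [  0,   4,  -1],
 [ 18,  -2,  14]]
Now row reduce the product.
R3 ← R3 + (6/5)·R1: [0, -16/5, 4/5]
R3 ← R3 + (4/5)·R2: [0, 0, 0]
2 nonzero rows, so rank(CA) = 2.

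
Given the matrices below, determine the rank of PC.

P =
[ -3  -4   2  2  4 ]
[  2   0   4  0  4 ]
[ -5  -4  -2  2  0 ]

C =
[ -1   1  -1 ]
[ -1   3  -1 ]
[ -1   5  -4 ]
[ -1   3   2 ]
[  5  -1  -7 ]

First compute PC:
[[ 23,  -3, -25],
 [ 14,  18, -46],
 [  9, -21,  21]]
Now row reduce the product.
R2 ← R2 − (14/23)·R1: [0, 456/23, -708/23]
R3 ← R3 − (9/23)·R1: [0, -456/23, 708/23]
R3 ← R3 + R2: [0, 0, 0]
2 nonzero rows, so rank(PC) = 2.

2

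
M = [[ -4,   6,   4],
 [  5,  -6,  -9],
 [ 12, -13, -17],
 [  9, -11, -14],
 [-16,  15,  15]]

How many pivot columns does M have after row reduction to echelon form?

Row reduce to echelon form.
R2 ← R2 + (5/4)·R1: [0, 3/2, -4]
R3 ← R3 + (3)·R1: [0, 5, -5]
R4 ← R4 + (9/4)·R1: [0, 5/2, -5]
R5 ← R5 − (4)·R1: [0, -9, -1]
R3 ← R3 − (10/3)·R2: [0, 0, 25/3]
R4 ← R4 − (5/3)·R2: [0, 0, 5/3]
R5 ← R5 + (6)·R2: [0, 0, -25]
R4 ← R4 − (1/5)·R3: [0, 0, 0]
R5 ← R5 + (3)·R3: [0, 0, 0]
Echelon form has 3 nonzero rows, so rank(M) = 3.
Each nonzero row contributes one pivot column: 3 pivot columns.

3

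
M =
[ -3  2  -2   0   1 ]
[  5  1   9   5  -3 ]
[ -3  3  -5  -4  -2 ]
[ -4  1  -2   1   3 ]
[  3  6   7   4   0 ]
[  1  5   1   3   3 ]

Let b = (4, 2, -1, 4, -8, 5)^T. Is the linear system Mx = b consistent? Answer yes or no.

no

Row reduce the augmented matrix [M | b].
R2 ← R2 + (5/3)·R1: [0, 13/3, 17/3, 5, -4/3, 26/3]
R3 ← R3 − R1: [0, 1, -3, -4, -3, -5]
R4 ← R4 − (4/3)·R1: [0, -5/3, 2/3, 1, 5/3, -4/3]
R5 ← R5 + R1: [0, 8, 5, 4, 1, -4]
R6 ← R6 + (1/3)·R1: [0, 17/3, 1/3, 3, 10/3, 19/3]
R3 ← R3 − (3/13)·R2: [0, 0, -56/13, -67/13, -35/13, -7]
R4 ← R4 + (5/13)·R2: [0, 0, 37/13, 38/13, 15/13, 2]
R5 ← R5 − (24/13)·R2: [0, 0, -71/13, -68/13, 45/13, -20]
R6 ← R6 − (17/13)·R2: [0, 0, -92/13, -46/13, 66/13, -5]
R4 ← R4 + (37/56)·R3: [0, 0, 0, -27/56, -5/8, -21/8]
R5 ← R5 − (71/56)·R3: [0, 0, 0, 73/56, 55/8, -89/8]
R6 ← R6 − (23/14)·R3: [0, 0, 0, 69/14, 19/2, 13/2]
R5 ← R5 + (73/27)·R4: [0, 0, 0, 0, 140/27, -164/9]
R6 ← R6 + (92/9)·R4: [0, 0, 0, 0, 28/9, -61/3]
R6 ← R6 − (3/5)·R5: [0, 0, 0, 0, 0, -47/5]
The echelon form has 6 nonzero rows; the last pivot sits in the augmented column, so rank(M) = 5 but rank([M|b]) = 6.
Since the ranks differ, the system is inconsistent.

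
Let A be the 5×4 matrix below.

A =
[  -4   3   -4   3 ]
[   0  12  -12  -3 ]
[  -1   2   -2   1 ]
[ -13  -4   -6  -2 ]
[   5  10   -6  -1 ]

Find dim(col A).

Row reduce to echelon form.
R3 ← R3 − (1/4)·R1: [0, 5/4, -1, 1/4]
R4 ← R4 − (13/4)·R1: [0, -55/4, 7, -47/4]
R5 ← R5 + (5/4)·R1: [0, 55/4, -11, 11/4]
R3 ← R3 − (5/48)·R2: [0, 0, 1/4, 9/16]
R4 ← R4 + (55/48)·R2: [0, 0, -27/4, -243/16]
R5 ← R5 − (55/48)·R2: [0, 0, 11/4, 99/16]
R4 ← R4 + (27)·R3: [0, 0, 0, 0]
R5 ← R5 − (11)·R3: [0, 0, 0, 0]
Echelon form has 3 nonzero rows, so rank(A) = 3.
The column space has dimension equal to the rank: 3.

3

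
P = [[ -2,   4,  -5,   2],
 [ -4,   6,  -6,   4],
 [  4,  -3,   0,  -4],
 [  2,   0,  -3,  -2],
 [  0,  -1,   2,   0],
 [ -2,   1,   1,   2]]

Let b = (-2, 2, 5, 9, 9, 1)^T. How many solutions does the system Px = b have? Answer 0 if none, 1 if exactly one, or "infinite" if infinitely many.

0

Row reduce the augmented matrix [P | b].
R2 ← R2 − (2)·R1: [0, -2, 4, 0, 6]
R3 ← R3 + (2)·R1: [0, 5, -10, 0, 1]
R4 ← R4 + R1: [0, 4, -8, 0, 7]
R6 ← R6 − R1: [0, -3, 6, 0, 3]
R3 ← R3 + (5/2)·R2: [0, 0, 0, 0, 16]
R4 ← R4 + (2)·R2: [0, 0, 0, 0, 19]
R5 ← R5 − (1/2)·R2: [0, 0, 0, 0, 6]
R6 ← R6 − (3/2)·R2: [0, 0, 0, 0, -6]
R4 ← R4 − (19/16)·R3: [0, 0, 0, 0, 0]
R5 ← R5 − (3/8)·R3: [0, 0, 0, 0, 0]
R6 ← R6 + (3/8)·R3: [0, 0, 0, 0, 0]
The echelon form has 3 nonzero rows; the last pivot sits in the augmented column, so rank(P) = 2 but rank([P|b]) = 3.
Since the ranks differ, the system is inconsistent.
It has no solutions.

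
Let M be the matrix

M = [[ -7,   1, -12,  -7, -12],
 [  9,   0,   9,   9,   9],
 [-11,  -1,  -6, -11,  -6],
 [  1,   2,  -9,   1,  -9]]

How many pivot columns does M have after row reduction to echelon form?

2

Row reduce to echelon form.
R2 ← R2 + (9/7)·R1: [0, 9/7, -45/7, 0, -45/7]
R3 ← R3 − (11/7)·R1: [0, -18/7, 90/7, 0, 90/7]
R4 ← R4 + (1/7)·R1: [0, 15/7, -75/7, 0, -75/7]
R3 ← R3 + (2)·R2: [0, 0, 0, 0, 0]
R4 ← R4 − (5/3)·R2: [0, 0, 0, 0, 0]
Echelon form has 2 nonzero rows, so rank(M) = 2.
Each nonzero row contributes one pivot column: 2 pivot columns.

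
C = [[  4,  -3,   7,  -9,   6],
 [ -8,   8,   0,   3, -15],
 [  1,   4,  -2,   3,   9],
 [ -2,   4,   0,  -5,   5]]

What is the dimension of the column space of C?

4

Row reduce to echelon form.
R2 ← R2 + (2)·R1: [0, 2, 14, -15, -3]
R3 ← R3 − (1/4)·R1: [0, 19/4, -15/4, 21/4, 15/2]
R4 ← R4 + (1/2)·R1: [0, 5/2, 7/2, -19/2, 8]
R3 ← R3 − (19/8)·R2: [0, 0, -37, 327/8, 117/8]
R4 ← R4 − (5/4)·R2: [0, 0, -14, 37/4, 47/4]
R4 ← R4 − (14/37)·R3: [0, 0, 0, -230/37, 230/37]
Echelon form has 4 nonzero rows, so rank(C) = 4.
The column space has dimension equal to the rank: 4.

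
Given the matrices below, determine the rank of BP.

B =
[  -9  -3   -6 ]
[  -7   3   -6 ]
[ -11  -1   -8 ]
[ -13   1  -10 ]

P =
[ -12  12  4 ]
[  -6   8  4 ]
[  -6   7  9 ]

First compute BP:
[[162, -174, -102],
 [102, -102, -70],
 [186, -196, -120],
 [210, -218, -138]]
Now row reduce the product.
R2 ← R2 − (17/27)·R1: [0, 68/9, -52/9]
R3 ← R3 − (31/27)·R1: [0, 34/9, -26/9]
R4 ← R4 − (35/27)·R1: [0, 68/9, -52/9]
R3 ← R3 − (1/2)·R2: [0, 0, 0]
R4 ← R4 − R2: [0, 0, 0]
2 nonzero rows, so rank(BP) = 2.

2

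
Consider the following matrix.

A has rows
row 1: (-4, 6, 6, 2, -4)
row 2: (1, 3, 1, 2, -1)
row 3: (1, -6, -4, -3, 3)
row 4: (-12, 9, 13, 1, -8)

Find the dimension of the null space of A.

Row reduce to echelon form.
R2 ← R2 + (1/4)·R1: [0, 9/2, 5/2, 5/2, -2]
R3 ← R3 + (1/4)·R1: [0, -9/2, -5/2, -5/2, 2]
R4 ← R4 − (3)·R1: [0, -9, -5, -5, 4]
R3 ← R3 + R2: [0, 0, 0, 0, 0]
R4 ← R4 + (2)·R2: [0, 0, 0, 0, 0]
2 nonzero rows, so rank(A) = 2.
A has 5 columns; by rank–nullity, nullity = 5 − 2 = 3.

3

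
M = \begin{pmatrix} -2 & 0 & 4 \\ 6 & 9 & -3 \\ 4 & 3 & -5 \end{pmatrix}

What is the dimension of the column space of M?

2

Row reduce to echelon form.
R2 ← R2 + (3)·R1: [0, 9, 9]
R3 ← R3 + (2)·R1: [0, 3, 3]
R3 ← R3 − (1/3)·R2: [0, 0, 0]
Echelon form has 2 nonzero rows, so rank(M) = 2.
The column space has dimension equal to the rank: 2.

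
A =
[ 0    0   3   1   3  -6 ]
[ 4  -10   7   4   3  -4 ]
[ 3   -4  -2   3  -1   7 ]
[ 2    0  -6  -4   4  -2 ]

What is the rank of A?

Row reduce to echelon form.
Swap R1 ↔ R2
R3 ← R3 − (3/4)·R1: [0, 7/2, -29/4, 0, -13/4, 10]
R4 ← R4 − (1/2)·R1: [0, 5, -19/2, -6, 5/2, 0]
Swap R2 ↔ R3
R4 ← R4 − (10/7)·R2: [0, 0, 6/7, -6, 50/7, -100/7]
R4 ← R4 − (2/7)·R3: [0, 0, 0, -44/7, 44/7, -88/7]
Echelon form has 4 nonzero rows, so rank(A) = 4.

4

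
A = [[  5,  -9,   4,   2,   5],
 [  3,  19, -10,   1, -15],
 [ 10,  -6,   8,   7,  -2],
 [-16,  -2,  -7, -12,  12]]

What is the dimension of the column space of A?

4

Row reduce to echelon form.
R2 ← R2 − (3/5)·R1: [0, 122/5, -62/5, -1/5, -18]
R3 ← R3 − (2)·R1: [0, 12, 0, 3, -12]
R4 ← R4 + (16/5)·R1: [0, -154/5, 29/5, -28/5, 28]
R3 ← R3 − (30/61)·R2: [0, 0, 372/61, 189/61, -192/61]
R4 ← R4 + (77/61)·R2: [0, 0, -601/61, -357/61, 322/61]
R4 ← R4 + (601/372)·R3: [0, 0, 0, -105/124, 6/31]
Echelon form has 4 nonzero rows, so rank(A) = 4.
The column space has dimension equal to the rank: 4.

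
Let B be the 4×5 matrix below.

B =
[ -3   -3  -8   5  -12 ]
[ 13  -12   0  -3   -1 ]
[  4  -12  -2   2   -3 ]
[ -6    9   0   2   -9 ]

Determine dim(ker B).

Row reduce to echelon form.
R2 ← R2 + (13/3)·R1: [0, -25, -104/3, 56/3, -53]
R3 ← R3 + (4/3)·R1: [0, -16, -38/3, 26/3, -19]
R4 ← R4 − (2)·R1: [0, 15, 16, -8, 15]
R3 ← R3 − (16/25)·R2: [0, 0, 238/25, -82/25, 373/25]
R4 ← R4 + (3/5)·R2: [0, 0, -24/5, 16/5, -84/5]
R4 ← R4 + (60/119)·R3: [0, 0, 0, 184/119, -1104/119]
4 nonzero rows, so rank(B) = 4.
B has 5 columns; by rank–nullity, nullity = 5 − 4 = 1.

1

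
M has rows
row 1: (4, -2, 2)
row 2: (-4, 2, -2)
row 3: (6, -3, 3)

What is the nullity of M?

2

Row reduce to echelon form.
R2 ← R2 + R1: [0, 0, 0]
R3 ← R3 − (3/2)·R1: [0, 0, 0]
1 nonzero row, so rank(M) = 1.
M has 3 columns; by rank–nullity, nullity = 3 − 1 = 2.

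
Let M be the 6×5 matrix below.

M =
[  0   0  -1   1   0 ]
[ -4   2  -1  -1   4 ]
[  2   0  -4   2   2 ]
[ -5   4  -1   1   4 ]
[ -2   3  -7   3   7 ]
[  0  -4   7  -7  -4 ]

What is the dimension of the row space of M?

4

Row reduce to echelon form.
Swap R1 ↔ R2
R3 ← R3 + (1/2)·R1: [0, 1, -9/2, 3/2, 4]
R4 ← R4 − (5/4)·R1: [0, 3/2, 1/4, 9/4, -1]
R5 ← R5 − (1/2)·R1: [0, 2, -13/2, 7/2, 5]
Swap R2 ↔ R3
R4 ← R4 − (3/2)·R2: [0, 0, 7, 0, -7]
R5 ← R5 − (2)·R2: [0, 0, 5/2, 1/2, -3]
R6 ← R6 + (4)·R2: [0, 0, -11, -1, 12]
R4 ← R4 + (7)·R3: [0, 0, 0, 7, -7]
R5 ← R5 + (5/2)·R3: [0, 0, 0, 3, -3]
R6 ← R6 − (11)·R3: [0, 0, 0, -12, 12]
R5 ← R5 − (3/7)·R4: [0, 0, 0, 0, 0]
R6 ← R6 + (12/7)·R4: [0, 0, 0, 0, 0]
Echelon form has 4 nonzero rows, so rank(M) = 4.
The row space has dimension equal to the rank: 4.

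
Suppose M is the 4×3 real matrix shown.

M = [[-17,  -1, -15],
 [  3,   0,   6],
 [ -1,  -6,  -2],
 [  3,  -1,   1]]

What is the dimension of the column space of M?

3

Row reduce to echelon form.
R2 ← R2 + (3/17)·R1: [0, -3/17, 57/17]
R3 ← R3 − (1/17)·R1: [0, -101/17, -19/17]
R4 ← R4 + (3/17)·R1: [0, -20/17, -28/17]
R3 ← R3 − (101/3)·R2: [0, 0, -114]
R4 ← R4 − (20/3)·R2: [0, 0, -24]
R4 ← R4 − (4/19)·R3: [0, 0, 0]
Echelon form has 3 nonzero rows, so rank(M) = 3.
The column space has dimension equal to the rank: 3.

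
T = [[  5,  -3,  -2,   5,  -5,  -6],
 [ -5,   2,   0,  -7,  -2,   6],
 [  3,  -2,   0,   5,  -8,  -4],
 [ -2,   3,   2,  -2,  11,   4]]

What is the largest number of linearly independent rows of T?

4

Row reduce to echelon form.
R2 ← R2 + R1: [0, -1, -2, -2, -7, 0]
R3 ← R3 − (3/5)·R1: [0, -1/5, 6/5, 2, -5, -2/5]
R4 ← R4 + (2/5)·R1: [0, 9/5, 6/5, 0, 9, 8/5]
R3 ← R3 − (1/5)·R2: [0, 0, 8/5, 12/5, -18/5, -2/5]
R4 ← R4 + (9/5)·R2: [0, 0, -12/5, -18/5, -18/5, 8/5]
R4 ← R4 + (3/2)·R3: [0, 0, 0, 0, -9, 1]
Echelon form has 4 nonzero rows, so rank(T) = 4.
The rank gives the maximum number of linearly independent rows: 4.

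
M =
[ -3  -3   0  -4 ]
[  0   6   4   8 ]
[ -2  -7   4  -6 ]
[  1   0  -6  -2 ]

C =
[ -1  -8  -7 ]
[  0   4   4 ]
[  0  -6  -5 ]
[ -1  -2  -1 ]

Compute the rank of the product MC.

First compute MC:
[[  7,  20,  13],
 [ -8, -16,  -4],
 [  8, -24, -28],
 [  1,  32,  25]]
Now row reduce the product.
R2 ← R2 + (8/7)·R1: [0, 48/7, 76/7]
R3 ← R3 − (8/7)·R1: [0, -328/7, -300/7]
R4 ← R4 − (1/7)·R1: [0, 204/7, 162/7]
R3 ← R3 + (41/6)·R2: [0, 0, 94/3]
R4 ← R4 − (17/4)·R2: [0, 0, -23]
R4 ← R4 + (69/94)·R3: [0, 0, 0]
3 nonzero rows, so rank(MC) = 3.

3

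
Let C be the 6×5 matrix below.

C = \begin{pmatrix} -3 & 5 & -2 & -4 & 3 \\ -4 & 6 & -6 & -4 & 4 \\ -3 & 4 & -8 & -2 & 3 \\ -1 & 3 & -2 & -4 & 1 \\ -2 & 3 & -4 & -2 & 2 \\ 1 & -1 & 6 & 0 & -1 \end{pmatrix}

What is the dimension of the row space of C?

Row reduce to echelon form.
R2 ← R2 − (4/3)·R1: [0, -2/3, -10/3, 4/3, 0]
R3 ← R3 − R1: [0, -1, -6, 2, 0]
R4 ← R4 − (1/3)·R1: [0, 4/3, -4/3, -8/3, 0]
R5 ← R5 − (2/3)·R1: [0, -1/3, -8/3, 2/3, 0]
R6 ← R6 + (1/3)·R1: [0, 2/3, 16/3, -4/3, 0]
R3 ← R3 − (3/2)·R2: [0, 0, -1, 0, 0]
R4 ← R4 + (2)·R2: [0, 0, -8, 0, 0]
R5 ← R5 − (1/2)·R2: [0, 0, -1, 0, 0]
R6 ← R6 + R2: [0, 0, 2, 0, 0]
R4 ← R4 − (8)·R3: [0, 0, 0, 0, 0]
R5 ← R5 − R3: [0, 0, 0, 0, 0]
R6 ← R6 + (2)·R3: [0, 0, 0, 0, 0]
Echelon form has 3 nonzero rows, so rank(C) = 3.
The row space has dimension equal to the rank: 3.

3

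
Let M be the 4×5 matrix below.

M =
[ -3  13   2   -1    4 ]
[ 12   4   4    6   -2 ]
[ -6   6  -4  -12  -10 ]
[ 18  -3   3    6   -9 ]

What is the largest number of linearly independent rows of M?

Row reduce to echelon form.
R2 ← R2 + (4)·R1: [0, 56, 12, 2, 14]
R3 ← R3 − (2)·R1: [0, -20, -8, -10, -18]
R4 ← R4 + (6)·R1: [0, 75, 15, 0, 15]
R3 ← R3 + (5/14)·R2: [0, 0, -26/7, -65/7, -13]
R4 ← R4 − (75/56)·R2: [0, 0, -15/14, -75/28, -15/4]
R4 ← R4 − (15/52)·R3: [0, 0, 0, 0, 0]
Echelon form has 3 nonzero rows, so rank(M) = 3.
The rank gives the maximum number of linearly independent rows: 3.

3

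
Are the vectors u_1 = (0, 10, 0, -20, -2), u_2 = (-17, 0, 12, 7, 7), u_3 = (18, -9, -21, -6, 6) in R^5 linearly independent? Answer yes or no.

Form the matrix with these vectors as rows and row reduce.
Swap R1 ↔ R2
R3 ← R3 + (18/17)·R1: [0, -9, -141/17, 24/17, 228/17]
R3 ← R3 + (9/10)·R2: [0, 0, -141/17, -282/17, 987/85]
3 nonzero rows, so the 3 vectors span a space of dimension 3.
Since 3 = 3, the vectors are linearly independent.

yes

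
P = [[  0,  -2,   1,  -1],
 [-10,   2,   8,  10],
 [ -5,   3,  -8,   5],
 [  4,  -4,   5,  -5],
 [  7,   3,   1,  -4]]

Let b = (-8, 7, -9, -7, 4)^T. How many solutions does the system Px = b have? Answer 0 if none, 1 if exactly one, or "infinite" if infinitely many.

0

Row reduce the augmented matrix [P | b].
Swap R1 ↔ R2
R3 ← R3 − (1/2)·R1: [0, 2, -12, 0, -25/2]
R4 ← R4 + (2/5)·R1: [0, -16/5, 41/5, -1, -21/5]
R5 ← R5 + (7/10)·R1: [0, 22/5, 33/5, 3, 89/10]
R3 ← R3 + R2: [0, 0, -11, -1, -41/2]
R4 ← R4 − (8/5)·R2: [0, 0, 33/5, 3/5, 43/5]
R5 ← R5 + (11/5)·R2: [0, 0, 44/5, 4/5, -87/10]
R4 ← R4 + (3/5)·R3: [0, 0, 0, 0, -37/10]
R5 ← R5 + (4/5)·R3: [0, 0, 0, 0, -251/10]
R5 ← R5 − (251/37)·R4: [0, 0, 0, 0, 0]
The echelon form has 4 nonzero rows; the last pivot sits in the augmented column, so rank(P) = 3 but rank([P|b]) = 4.
Since the ranks differ, the system is inconsistent.
It has no solutions.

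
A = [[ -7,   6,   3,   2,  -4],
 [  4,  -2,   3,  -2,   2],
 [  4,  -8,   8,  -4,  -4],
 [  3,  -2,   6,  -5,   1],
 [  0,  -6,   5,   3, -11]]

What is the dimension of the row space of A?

5

Row reduce to echelon form.
R2 ← R2 + (4/7)·R1: [0, 10/7, 33/7, -6/7, -2/7]
R3 ← R3 + (4/7)·R1: [0, -32/7, 68/7, -20/7, -44/7]
R4 ← R4 + (3/7)·R1: [0, 4/7, 51/7, -29/7, -5/7]
R3 ← R3 + (16/5)·R2: [0, 0, 124/5, -28/5, -36/5]
R4 ← R4 − (2/5)·R2: [0, 0, 27/5, -19/5, -3/5]
R5 ← R5 + (21/5)·R2: [0, 0, 124/5, -3/5, -61/5]
R4 ← R4 − (27/124)·R3: [0, 0, 0, -80/31, 30/31]
R5 ← R5 − R3: [0, 0, 0, 5, -5]
R5 ← R5 + (31/16)·R4: [0, 0, 0, 0, -25/8]
Echelon form has 5 nonzero rows, so rank(A) = 5.
The row space has dimension equal to the rank: 5.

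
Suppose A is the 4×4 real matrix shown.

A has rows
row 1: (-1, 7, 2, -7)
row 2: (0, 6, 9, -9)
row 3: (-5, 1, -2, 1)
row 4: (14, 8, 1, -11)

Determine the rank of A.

Row reduce to echelon form.
R3 ← R3 − (5)·R1: [0, -34, -12, 36]
R4 ← R4 + (14)·R1: [0, 106, 29, -109]
R3 ← R3 + (17/3)·R2: [0, 0, 39, -15]
R4 ← R4 − (53/3)·R2: [0, 0, -130, 50]
R4 ← R4 + (10/3)·R3: [0, 0, 0, 0]
Echelon form has 3 nonzero rows, so rank(A) = 3.

3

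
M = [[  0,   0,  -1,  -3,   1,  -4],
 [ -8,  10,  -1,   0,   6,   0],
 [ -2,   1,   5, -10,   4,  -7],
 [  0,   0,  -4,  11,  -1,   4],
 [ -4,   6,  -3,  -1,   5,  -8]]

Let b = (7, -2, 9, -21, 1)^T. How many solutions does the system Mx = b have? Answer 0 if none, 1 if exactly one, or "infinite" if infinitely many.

Row reduce the augmented matrix [M | b].
Swap R1 ↔ R2
R3 ← R3 − (1/4)·R1: [0, -3/2, 21/4, -10, 5/2, -7, 19/2]
R5 ← R5 − (1/2)·R1: [0, 1, -5/2, -1, 2, -8, 2]
Swap R2 ↔ R3
R5 ← R5 + (2/3)·R2: [0, 0, 1, -23/3, 11/3, -38/3, 25/3]
R4 ← R4 − (4)·R3: [0, 0, 0, 23, -5, 20, -49]
R5 ← R5 + R3: [0, 0, 0, -32/3, 14/3, -50/3, 46/3]
R5 ← R5 + (32/69)·R4: [0, 0, 0, 0, 54/23, -170/23, -170/23]
The echelon form has 5 nonzero rows, and every pivot lies in the first 6 columns, so rank(M) = rank([M|b]) = 5.
The system is consistent.
rank = 5 < 6 unknowns, so there are infinitely many solutions.

infinite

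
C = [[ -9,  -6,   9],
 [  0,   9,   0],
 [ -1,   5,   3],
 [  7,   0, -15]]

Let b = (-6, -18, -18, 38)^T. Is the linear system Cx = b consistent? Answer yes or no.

Row reduce the augmented matrix [C | b].
R3 ← R3 − (1/9)·R1: [0, 17/3, 2, -52/3]
R4 ← R4 + (7/9)·R1: [0, -14/3, -8, 100/3]
R3 ← R3 − (17/27)·R2: [0, 0, 2, -6]
R4 ← R4 + (14/27)·R2: [0, 0, -8, 24]
R4 ← R4 + (4)·R3: [0, 0, 0, 0]
The echelon form has 3 nonzero rows, and every pivot lies in the first 3 columns, so rank(C) = rank([C|b]) = 3.
The system is consistent.

yes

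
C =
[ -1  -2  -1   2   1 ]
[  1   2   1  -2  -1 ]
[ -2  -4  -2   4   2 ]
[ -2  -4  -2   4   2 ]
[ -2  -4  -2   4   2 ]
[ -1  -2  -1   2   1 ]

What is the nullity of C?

Row reduce to echelon form.
R2 ← R2 + R1: [0, 0, 0, 0, 0]
R3 ← R3 − (2)·R1: [0, 0, 0, 0, 0]
R4 ← R4 − (2)·R1: [0, 0, 0, 0, 0]
R5 ← R5 − (2)·R1: [0, 0, 0, 0, 0]
R6 ← R6 − R1: [0, 0, 0, 0, 0]
1 nonzero row, so rank(C) = 1.
C has 5 columns; by rank–nullity, nullity = 5 − 1 = 4.

4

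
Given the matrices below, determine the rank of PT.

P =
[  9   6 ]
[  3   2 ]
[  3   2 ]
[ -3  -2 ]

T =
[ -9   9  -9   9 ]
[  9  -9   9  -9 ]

First compute PT:
[[-27,  27, -27,  27],
 [ -9,   9,  -9,   9],
 [ -9,   9,  -9,   9],
 [  9,  -9,   9,  -9]]
Now row reduce the product.
R2 ← R2 − (1/3)·R1: [0, 0, 0, 0]
R3 ← R3 − (1/3)·R1: [0, 0, 0, 0]
R4 ← R4 + (1/3)·R1: [0, 0, 0, 0]
1 nonzero row, so rank(PT) = 1.

1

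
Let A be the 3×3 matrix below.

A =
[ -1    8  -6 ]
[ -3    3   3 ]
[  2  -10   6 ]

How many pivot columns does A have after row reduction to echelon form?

2

Row reduce to echelon form.
R2 ← R2 − (3)·R1: [0, -21, 21]
R3 ← R3 + (2)·R1: [0, 6, -6]
R3 ← R3 + (2/7)·R2: [0, 0, 0]
Echelon form has 2 nonzero rows, so rank(A) = 2.
Each nonzero row contributes one pivot column: 2 pivot columns.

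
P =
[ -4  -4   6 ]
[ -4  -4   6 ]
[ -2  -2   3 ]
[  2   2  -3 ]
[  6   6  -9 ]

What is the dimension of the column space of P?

Row reduce to echelon form.
R2 ← R2 − R1: [0, 0, 0]
R3 ← R3 − (1/2)·R1: [0, 0, 0]
R4 ← R4 + (1/2)·R1: [0, 0, 0]
R5 ← R5 + (3/2)·R1: [0, 0, 0]
Echelon form has 1 nonzero row, so rank(P) = 1.
The column space has dimension equal to the rank: 1.

1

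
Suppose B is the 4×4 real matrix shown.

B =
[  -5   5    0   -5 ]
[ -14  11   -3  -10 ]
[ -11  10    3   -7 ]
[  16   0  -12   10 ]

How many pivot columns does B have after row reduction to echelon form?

Row reduce to echelon form.
R2 ← R2 − (14/5)·R1: [0, -3, -3, 4]
R3 ← R3 − (11/5)·R1: [0, -1, 3, 4]
R4 ← R4 + (16/5)·R1: [0, 16, -12, -6]
R3 ← R3 − (1/3)·R2: [0, 0, 4, 8/3]
R4 ← R4 + (16/3)·R2: [0, 0, -28, 46/3]
R4 ← R4 + (7)·R3: [0, 0, 0, 34]
Echelon form has 4 nonzero rows, so rank(B) = 4.
Each nonzero row contributes one pivot column: 4 pivot columns.

4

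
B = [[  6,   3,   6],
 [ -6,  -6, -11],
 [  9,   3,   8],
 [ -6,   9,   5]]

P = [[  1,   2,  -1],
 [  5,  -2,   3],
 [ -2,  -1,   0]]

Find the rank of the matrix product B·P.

First compute BP:
[[  9,   0,   3],
 [-14,  11, -12],
 [  8,   4,   0],
 [ 29, -35,  33]]
Now row reduce the product.
R2 ← R2 + (14/9)·R1: [0, 11, -22/3]
R3 ← R3 − (8/9)·R1: [0, 4, -8/3]
R4 ← R4 − (29/9)·R1: [0, -35, 70/3]
R3 ← R3 − (4/11)·R2: [0, 0, 0]
R4 ← R4 + (35/11)·R2: [0, 0, 0]
2 nonzero rows, so rank(BP) = 2.

2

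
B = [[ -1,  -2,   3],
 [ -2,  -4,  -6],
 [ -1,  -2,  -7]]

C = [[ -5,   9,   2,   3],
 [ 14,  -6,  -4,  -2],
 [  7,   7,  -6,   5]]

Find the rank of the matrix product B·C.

First compute BC:
[[ -2,  24, -12,  16],
 [-88, -36,  48, -28],
 [-72, -46,  48, -34]]
Now row reduce the product.
R2 ← R2 − (44)·R1: [0, -1092, 576, -732]
R3 ← R3 − (36)·R1: [0, -910, 480, -610]
R3 ← R3 − (5/6)·R2: [0, 0, 0, 0]
2 nonzero rows, so rank(BC) = 2.

2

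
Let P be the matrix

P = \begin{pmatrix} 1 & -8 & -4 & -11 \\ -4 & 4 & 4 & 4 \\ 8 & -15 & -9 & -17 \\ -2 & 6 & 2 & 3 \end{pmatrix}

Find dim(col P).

4

Row reduce to echelon form.
R2 ← R2 + (4)·R1: [0, -28, -12, -40]
R3 ← R3 − (8)·R1: [0, 49, 23, 71]
R4 ← R4 + (2)·R1: [0, -10, -6, -19]
R3 ← R3 + (7/4)·R2: [0, 0, 2, 1]
R4 ← R4 − (5/14)·R2: [0, 0, -12/7, -33/7]
R4 ← R4 + (6/7)·R3: [0, 0, 0, -27/7]
Echelon form has 4 nonzero rows, so rank(P) = 4.
The column space has dimension equal to the rank: 4.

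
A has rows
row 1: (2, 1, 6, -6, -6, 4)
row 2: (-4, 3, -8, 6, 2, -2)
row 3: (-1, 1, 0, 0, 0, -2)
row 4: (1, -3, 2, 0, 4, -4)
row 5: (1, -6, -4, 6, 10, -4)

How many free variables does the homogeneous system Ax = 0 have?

Row reduce to echelon form.
R2 ← R2 + (2)·R1: [0, 5, 4, -6, -10, 6]
R3 ← R3 + (1/2)·R1: [0, 3/2, 3, -3, -3, 0]
R4 ← R4 − (1/2)·R1: [0, -7/2, -1, 3, 7, -6]
R5 ← R5 − (1/2)·R1: [0, -13/2, -7, 9, 13, -6]
R3 ← R3 − (3/10)·R2: [0, 0, 9/5, -6/5, 0, -9/5]
R4 ← R4 + (7/10)·R2: [0, 0, 9/5, -6/5, 0, -9/5]
R5 ← R5 + (13/10)·R2: [0, 0, -9/5, 6/5, 0, 9/5]
R4 ← R4 − R3: [0, 0, 0, 0, 0, 0]
R5 ← R5 + R3: [0, 0, 0, 0, 0, 0]
3 nonzero rows, so rank(A) = 3.
A has 6 columns; by rank–nullity, nullity = 6 − 3 = 3.

3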